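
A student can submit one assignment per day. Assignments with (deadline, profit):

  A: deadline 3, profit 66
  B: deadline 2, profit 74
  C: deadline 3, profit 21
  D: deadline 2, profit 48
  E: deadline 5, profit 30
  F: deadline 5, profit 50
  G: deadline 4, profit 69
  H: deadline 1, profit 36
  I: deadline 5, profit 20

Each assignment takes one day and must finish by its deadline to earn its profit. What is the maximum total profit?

Take jobs in profit order; each goes to the latest open slot no later than its deadline.
Profit order: B=74 G=69 A=66 F=50 D=48 H=36 E=30 C=21 I=20
Assign: B→slot 2, G→slot 4, A→slot 3, F→slot 5, D→slot 1, H skipped, E skipped, C skipped, I skipped.
Slots: [1:D] [2:B] [3:A] [4:G] [5:F]
Profit = 48 + 74 + 66 + 69 + 50 = 307

307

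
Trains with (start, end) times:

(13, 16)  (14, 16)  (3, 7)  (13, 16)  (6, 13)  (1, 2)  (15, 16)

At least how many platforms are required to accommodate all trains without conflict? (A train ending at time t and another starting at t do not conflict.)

The answer is the maximum number of intervals overlapping at any instant.
starts: [1, 3, 6, 13, 13, 14, 15]
ends:   [2, 7, 13, 16, 16, 16, 16]
s1→1 e2→0 s3→1 s6→2 e7→1 e13→0 s13→1 s13→2 s14→3 s15→4  — peak 4.

4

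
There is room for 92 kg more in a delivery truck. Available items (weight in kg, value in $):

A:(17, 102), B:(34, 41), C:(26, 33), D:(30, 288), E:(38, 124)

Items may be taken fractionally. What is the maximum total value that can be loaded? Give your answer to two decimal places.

522.88

Ratios (sorted): D 9.60, A 6.00, E 3.26, C 1.27, B 1.21
take D (30 @ 288); take A (17 @ 102); take E (38 @ 124); take 7/26 of C → 8.88. Capacity used 92/92.
Total value = 522.88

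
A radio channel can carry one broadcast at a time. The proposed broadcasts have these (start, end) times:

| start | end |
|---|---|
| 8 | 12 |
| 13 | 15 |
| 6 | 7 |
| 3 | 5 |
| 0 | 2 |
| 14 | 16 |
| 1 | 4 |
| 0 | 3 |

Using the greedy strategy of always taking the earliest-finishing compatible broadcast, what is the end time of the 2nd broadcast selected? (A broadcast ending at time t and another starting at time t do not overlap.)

5

By end time: (0,2), (0,3), (1,4), (3,5), (6,7), (8,12), (13,15), (14,16).
Pick (0,2); next start ≥ 2 → (3,5); next start ≥ 5 → (6,7); next start ≥ 7 → (8,12); next start ≥ 12 → (13,15).
Selected: (0,2) (3,5) (6,7) (8,12) (13,15)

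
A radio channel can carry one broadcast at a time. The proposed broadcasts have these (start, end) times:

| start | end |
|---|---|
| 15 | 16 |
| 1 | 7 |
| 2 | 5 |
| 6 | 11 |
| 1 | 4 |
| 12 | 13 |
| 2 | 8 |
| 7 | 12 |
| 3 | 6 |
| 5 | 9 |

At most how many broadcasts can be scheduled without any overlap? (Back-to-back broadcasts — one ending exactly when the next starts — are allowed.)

Sort by end time and greedily take each interval whose start is ≥ the last chosen end.
Sorted by end: (1,4)  (2,5)  (3,6)  (1,7)  (2,8)  (5,9)  (6,11)  (7,12)  (12,13)  (15,16)
take (1,4); skip (2,5); skip (3,6); take (5,9); skip (7,12); take (12,13); take (15,16).
Selected 4 broadcasts.

4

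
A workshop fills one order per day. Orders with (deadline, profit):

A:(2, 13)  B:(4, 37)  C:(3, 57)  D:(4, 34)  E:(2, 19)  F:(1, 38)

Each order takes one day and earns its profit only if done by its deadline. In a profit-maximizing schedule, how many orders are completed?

Profit order: C=57 F=38 B=37 D=34 E=19 A=13
Assign: C→slot 3, F→slot 1, B→slot 4, D→slot 2, E skipped, A skipped.
Slots: [1:F] [2:D] [3:C] [4:B]
4 of 6 scheduled.

4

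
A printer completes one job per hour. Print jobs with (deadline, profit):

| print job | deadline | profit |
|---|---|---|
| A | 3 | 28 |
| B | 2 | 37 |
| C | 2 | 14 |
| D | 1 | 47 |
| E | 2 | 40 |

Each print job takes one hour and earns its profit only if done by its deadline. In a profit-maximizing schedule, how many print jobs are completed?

Take jobs in profit order; each goes to the latest open slot no later than its deadline.
Profit order: D=47 E=40 B=37 A=28 C=14
Assign: D→slot 1, E→slot 2, B skipped, A→slot 3, C skipped.
Slots: [1:D] [2:E] [3:A]
3 of 5 scheduled.

3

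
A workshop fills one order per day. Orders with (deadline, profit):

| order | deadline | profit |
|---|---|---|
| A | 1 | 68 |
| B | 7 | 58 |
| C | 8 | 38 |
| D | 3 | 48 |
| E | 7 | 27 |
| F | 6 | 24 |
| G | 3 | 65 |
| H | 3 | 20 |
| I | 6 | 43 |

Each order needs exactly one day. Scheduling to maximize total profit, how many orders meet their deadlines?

Profit order: A=68 G=65 B=58 D=48 I=43 C=38 E=27 F=24 H=20
Assign: A→slot 1, G→slot 3, B→slot 7, D→slot 2, I→slot 6, C→slot 8, E→slot 5, F→slot 4, H skipped.
Slots: [1:A] [2:D] [3:G] [4:F] [5:E] [6:I] [7:B] [8:C]
8 of 9 scheduled.

8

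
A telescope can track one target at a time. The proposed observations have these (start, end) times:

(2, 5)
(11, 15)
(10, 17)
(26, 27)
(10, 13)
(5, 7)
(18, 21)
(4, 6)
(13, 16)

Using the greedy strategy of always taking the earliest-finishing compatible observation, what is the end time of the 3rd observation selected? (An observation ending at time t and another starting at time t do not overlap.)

13

Sort by end time and greedily take each interval whose start is ≥ the last chosen end.
By end time: (2,5), (4,6), (5,7), (10,13), (11,15), (13,16), (10,17), (18,21), (26,27).
Pick (2,5); next start ≥ 5 → (5,7); next start ≥ 7 → (10,13); next start ≥ 13 → (13,16); next start ≥ 16 → (18,21); next start ≥ 21 → (26,27).
Selected: (2,5) (5,7) (10,13) (13,16) (18,21) (26,27)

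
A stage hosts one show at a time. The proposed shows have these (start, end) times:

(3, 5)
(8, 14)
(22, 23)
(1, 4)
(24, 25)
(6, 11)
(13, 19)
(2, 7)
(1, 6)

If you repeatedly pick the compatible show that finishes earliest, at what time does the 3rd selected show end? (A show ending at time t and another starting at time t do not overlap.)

By end time: (1,4), (3,5), (1,6), (2,7), (6,11), (8,14), (13,19), (22,23), (24,25).
Pick (1,4); next start ≥ 4 → (6,11); next start ≥ 11 → (13,19); next start ≥ 19 → (22,23); next start ≥ 23 → (24,25).
Selected: (1,4) (6,11) (13,19) (22,23) (24,25)

19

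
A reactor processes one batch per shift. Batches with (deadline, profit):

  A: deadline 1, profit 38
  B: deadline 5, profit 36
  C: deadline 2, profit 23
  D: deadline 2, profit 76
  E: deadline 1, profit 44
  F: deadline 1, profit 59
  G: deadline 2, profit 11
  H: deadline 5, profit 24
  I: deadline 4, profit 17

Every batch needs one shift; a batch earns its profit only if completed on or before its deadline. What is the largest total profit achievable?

Profit order: D=76 F=59 E=44 A=38 B=36 H=24 C=23 I=17 G=11
Assign: D→slot 2, F→slot 1, E skipped, A skipped, B→slot 5, H→slot 4, C skipped, I→slot 3, G skipped.
Slots: [1:F] [2:D] [3:I] [4:H] [5:B]
Profit = 59 + 76 + 17 + 24 + 36 = 212

212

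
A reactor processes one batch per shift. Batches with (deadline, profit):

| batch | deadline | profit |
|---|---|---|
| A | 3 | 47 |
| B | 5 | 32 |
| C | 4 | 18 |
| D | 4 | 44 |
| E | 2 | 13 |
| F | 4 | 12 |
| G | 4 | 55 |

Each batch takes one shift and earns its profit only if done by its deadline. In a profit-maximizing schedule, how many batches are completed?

Sort by profit descending; place each in the latest free slot ≤ its deadline.
By profit: G(d4,55), A(d3,47), D(d4,44), B(d5,32), C(d4,18), E(d2,13), F(d4,12)
G→slot 4; A→slot 3; D→slot 2; B→slot 5; C→slot 1; E skipped; F skipped.
5 of 7 scheduled.

5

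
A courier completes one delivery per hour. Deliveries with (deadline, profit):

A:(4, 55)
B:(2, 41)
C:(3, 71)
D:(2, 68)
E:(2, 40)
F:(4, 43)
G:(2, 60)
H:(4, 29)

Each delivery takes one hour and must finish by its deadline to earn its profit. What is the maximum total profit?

254

Take jobs in profit order; each goes to the latest open slot no later than its deadline.
By profit: C(d3,71), D(d2,68), G(d2,60), A(d4,55), F(d4,43), B(d2,41), E(d2,40), H(d4,29)
C→slot 3; D→slot 2; G→slot 1; A→slot 4; F skipped; B skipped; E skipped; H skipped.
Profit = 60 + 68 + 71 + 55 = 254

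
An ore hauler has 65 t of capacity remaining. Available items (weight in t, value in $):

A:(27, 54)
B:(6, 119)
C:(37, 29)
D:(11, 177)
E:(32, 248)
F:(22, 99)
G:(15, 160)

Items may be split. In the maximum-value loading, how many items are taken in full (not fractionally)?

Greedy by value/weight ratio, highest first.
Ratios (sorted): B 19.83, D 16.09, G 10.67, E 7.75, F 4.50, A 2.00, C 0.78
take B (6 @ 119); take D (11 @ 177); take G (15 @ 160); take E (32 @ 248); take 1/22 of F → 4.50. Capacity used 65/65.
4 item(s) taken whole; one partial (take 1/22 of F).

4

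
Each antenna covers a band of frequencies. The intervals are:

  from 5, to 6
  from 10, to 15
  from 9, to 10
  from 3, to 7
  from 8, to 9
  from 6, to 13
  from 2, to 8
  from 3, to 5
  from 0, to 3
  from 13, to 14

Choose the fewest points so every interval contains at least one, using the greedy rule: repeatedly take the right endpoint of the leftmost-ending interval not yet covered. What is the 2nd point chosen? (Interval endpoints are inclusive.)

By right end: [0,3]  [3,5]  [5,6]  [3,7]  [2,8]  [8,9]  [9,10]  [6,13]  [13,14]  [10,15]
[0,3] uncovered → point at 3; [5,6] uncovered → point at 6; [8,9] uncovered → point at 9; [13,14] uncovered → point at 14.
Points: 3, 6, 9, 14 (4 total).

6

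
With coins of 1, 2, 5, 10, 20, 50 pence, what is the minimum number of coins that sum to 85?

4

Use the largest denomination that fits, subtract, and repeat.
85 = 1×50 + 1×20 + 1×10 + 1×5
Total coins = 1 + 1 + 1 + 1 = 4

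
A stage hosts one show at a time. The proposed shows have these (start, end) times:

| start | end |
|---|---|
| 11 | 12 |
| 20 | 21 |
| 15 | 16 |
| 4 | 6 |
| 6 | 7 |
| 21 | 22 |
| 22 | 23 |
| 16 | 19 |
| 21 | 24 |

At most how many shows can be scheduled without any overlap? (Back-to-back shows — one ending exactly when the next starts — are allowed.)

Greedy by earliest finish: after sorting by end time, pick each interval compatible with the last pick.
Sorted by end: (4,6)  (6,7)  (11,12)  (15,16)  (16,19)  (20,21)  (21,22)  (22,23)  (21,24)
take (4,6); take (6,7); take (11,12); take (15,16); take (16,19); take (20,21); take (21,22); take (22,23); skip (21,24).
Selected 8 shows.

8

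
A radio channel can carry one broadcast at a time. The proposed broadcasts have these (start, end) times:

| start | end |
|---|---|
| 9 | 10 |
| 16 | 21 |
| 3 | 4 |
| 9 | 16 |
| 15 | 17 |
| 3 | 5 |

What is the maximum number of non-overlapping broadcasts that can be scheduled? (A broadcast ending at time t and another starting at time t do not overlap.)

Sorted by end: (3,4)  (3,5)  (9,10)  (9,16)  (15,17)  (16,21)
take (3,4); take (9,10); skip (9,16); take (15,17).
Selected 3 broadcasts.

3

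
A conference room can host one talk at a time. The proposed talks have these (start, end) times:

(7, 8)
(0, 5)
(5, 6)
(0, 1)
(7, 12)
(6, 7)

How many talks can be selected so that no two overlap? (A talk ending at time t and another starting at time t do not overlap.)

Sort by end time and greedily take each interval whose start is ≥ the last chosen end.
By end time: (0,1), (0,5), (5,6), (6,7), (7,8), (7,12).
Pick (0,1); next start ≥ 1 → (5,6); next start ≥ 6 → (6,7); next start ≥ 7 → (7,8).
Selected 4 talks.

4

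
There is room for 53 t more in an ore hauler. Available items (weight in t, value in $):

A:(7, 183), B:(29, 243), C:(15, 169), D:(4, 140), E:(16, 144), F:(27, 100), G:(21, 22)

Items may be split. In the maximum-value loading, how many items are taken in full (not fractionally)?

4

Order: D (140/4=35.00) > A (183/7=26.14) > C (169/15=11.27) > E (144/16=9.00) > B (243/29=8.38) > F (100/27=3.70) > G (22/21=1.05)
Fill: take D (4 @ 140) → take A (7 @ 183) → take C (15 @ 169) → take E (16 @ 144) → take 11/29 of B → 92.17; 53/53 used.
4 item(s) taken whole; one partial (take 11/29 of B).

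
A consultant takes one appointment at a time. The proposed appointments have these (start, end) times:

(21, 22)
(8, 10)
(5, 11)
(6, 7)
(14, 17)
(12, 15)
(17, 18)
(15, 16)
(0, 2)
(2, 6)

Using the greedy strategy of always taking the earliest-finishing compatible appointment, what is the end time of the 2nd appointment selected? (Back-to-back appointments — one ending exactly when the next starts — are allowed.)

6

Order by finish time; keep every interval that doesn't clash with the previous kept one.
Sorted by end: (0,2)  (2,6)  (6,7)  (8,10)  (5,11)  (12,15)  (15,16)  (14,17)  (17,18)  (21,22)
take (0,2); take (2,6); take (6,7); take (8,10); take (12,15); take (15,16); take (17,18); take (21,22).
Selected: (0,2) (2,6) (6,7) (8,10) (12,15) (15,16) (17,18) (21,22)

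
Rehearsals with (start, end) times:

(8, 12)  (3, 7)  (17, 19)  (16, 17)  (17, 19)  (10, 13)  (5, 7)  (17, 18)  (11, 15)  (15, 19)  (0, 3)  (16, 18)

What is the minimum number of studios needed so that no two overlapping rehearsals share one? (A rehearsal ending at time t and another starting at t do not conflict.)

Events (time:±→running): 0:+→1 3:-→0 3:+→1 5:+→2 7:-→1 7:-→0 8:+→1 10:+→2 11:+→3 12:-→2 13:-→1 15:-→0 15:+→1 16:+→2 16:+→3 17:-→2 17:+→3 17:+→4 17:+→5 … peak 5.

5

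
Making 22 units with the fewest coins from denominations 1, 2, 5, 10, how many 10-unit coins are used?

Greedy: take as many of the largest coin as possible, then repeat with the remainder.
22 = 2×10 + 1×2
Count of 10: 2

2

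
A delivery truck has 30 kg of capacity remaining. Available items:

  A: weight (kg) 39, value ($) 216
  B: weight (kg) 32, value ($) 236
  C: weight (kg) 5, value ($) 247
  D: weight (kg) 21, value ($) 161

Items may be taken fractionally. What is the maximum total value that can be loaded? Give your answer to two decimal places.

437.50

Sort by value per unit weight and fill in that order.
Ratios (sorted): C 49.40, D 7.67, B 7.38, A 5.54
take C (5 @ 247); take D (21 @ 161); take 4/32 of B → 29.50. Capacity used 30/30.
Total value = 437.50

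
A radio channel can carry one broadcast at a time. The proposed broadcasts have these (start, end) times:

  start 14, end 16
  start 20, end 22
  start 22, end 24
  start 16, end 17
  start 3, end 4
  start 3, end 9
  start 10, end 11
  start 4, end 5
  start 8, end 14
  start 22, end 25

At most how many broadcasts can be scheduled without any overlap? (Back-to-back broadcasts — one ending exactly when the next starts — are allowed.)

7

Greedy by earliest finish: after sorting by end time, pick each interval compatible with the last pick.
Sorted by end: (3,4)  (4,5)  (3,9)  (10,11)  (8,14)  (14,16)  (16,17)  (20,22)  (22,24)  (22,25)
take (3,4); take (4,5); take (10,11); skip (8,14); take (14,16); take (16,17); take (20,22); take (22,24).
Selected 7 broadcasts.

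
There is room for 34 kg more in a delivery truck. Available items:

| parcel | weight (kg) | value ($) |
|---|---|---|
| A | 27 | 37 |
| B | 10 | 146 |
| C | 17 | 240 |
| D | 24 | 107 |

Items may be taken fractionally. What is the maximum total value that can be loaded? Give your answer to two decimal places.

Greedy by value/weight ratio, highest first.
Ratios (sorted): B 14.60, C 14.12, D 4.46, A 1.37
take B (10 @ 146); take C (17 @ 240); take 7/24 of D → 31.21. Capacity used 34/34.
Total value = 417.21

417.21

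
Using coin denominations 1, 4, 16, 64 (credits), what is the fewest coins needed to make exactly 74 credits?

Use the largest denomination that fits, subtract, and repeat.
74 − 1×64→10 − 2×4→2 − 2×1→0
Total coins = 1 + 2 + 2 = 5

5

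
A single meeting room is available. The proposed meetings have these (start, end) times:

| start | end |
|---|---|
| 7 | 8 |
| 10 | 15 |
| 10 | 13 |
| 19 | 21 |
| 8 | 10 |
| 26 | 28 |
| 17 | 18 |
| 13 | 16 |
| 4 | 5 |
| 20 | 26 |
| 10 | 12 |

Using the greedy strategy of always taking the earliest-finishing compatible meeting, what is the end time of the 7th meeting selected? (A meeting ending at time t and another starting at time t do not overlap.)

21

Sorted by end: (4,5)  (7,8)  (8,10)  (10,12)  (10,13)  (10,15)  (13,16)  (17,18)  (19,21)  (20,26)  (26,28)
take (4,5); take (7,8); take (8,10); take (10,12); skip (10,13); take (13,16); take (17,18); take (19,21); take (26,28).
Selected: (4,5) (7,8) (8,10) (10,12) (13,16) (17,18) (19,21) (26,28)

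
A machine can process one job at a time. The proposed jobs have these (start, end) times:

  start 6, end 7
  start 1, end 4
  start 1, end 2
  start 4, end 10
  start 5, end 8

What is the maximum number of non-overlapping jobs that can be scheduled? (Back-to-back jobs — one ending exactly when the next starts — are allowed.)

2

By end time: (1,2), (1,4), (6,7), (5,8), (4,10).
Pick (1,2); next start ≥ 2 → (6,7).
Selected 2 jobs.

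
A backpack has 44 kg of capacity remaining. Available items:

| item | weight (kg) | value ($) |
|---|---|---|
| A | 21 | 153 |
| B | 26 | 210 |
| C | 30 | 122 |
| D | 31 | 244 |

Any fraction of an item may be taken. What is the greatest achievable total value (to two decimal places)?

351.68

Ratios (sorted): B 8.08, D 7.87, A 7.29, C 4.07
take B (26 @ 210); take 18/31 of D → 141.68. Capacity used 44/44.
Total value = 351.68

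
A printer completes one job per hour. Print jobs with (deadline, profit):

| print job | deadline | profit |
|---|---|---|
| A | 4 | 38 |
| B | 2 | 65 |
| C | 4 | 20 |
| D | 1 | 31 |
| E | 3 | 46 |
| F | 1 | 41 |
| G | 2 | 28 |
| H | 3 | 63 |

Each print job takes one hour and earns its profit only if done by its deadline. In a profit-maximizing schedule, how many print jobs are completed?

Take jobs in profit order; each goes to the latest open slot no later than its deadline.
By profit: B(d2,65), H(d3,63), E(d3,46), F(d1,41), A(d4,38), D(d1,31), G(d2,28), C(d4,20)
B→slot 2; H→slot 3; E→slot 1; F skipped; A→slot 4; D skipped; G skipped; C skipped.
4 of 8 scheduled.

4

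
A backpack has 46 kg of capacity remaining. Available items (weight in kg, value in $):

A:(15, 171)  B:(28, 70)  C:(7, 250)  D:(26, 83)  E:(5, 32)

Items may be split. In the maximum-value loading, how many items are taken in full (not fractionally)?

Order: C (250/7=35.71) > A (171/15=11.40) > E (32/5=6.40) > D (83/26=3.19) > B (70/28=2.50)
Fill: take C (7 @ 250) → take A (15 @ 171) → take E (5 @ 32) → take 19/26 of D → 60.65; 46/46 used.
3 item(s) taken whole; one partial (take 19/26 of D).

3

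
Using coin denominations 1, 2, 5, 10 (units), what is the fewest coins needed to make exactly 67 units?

8

67 − 6×10→7 − 1×5→2 − 1×2→0
Total coins = 6 + 1 + 1 = 8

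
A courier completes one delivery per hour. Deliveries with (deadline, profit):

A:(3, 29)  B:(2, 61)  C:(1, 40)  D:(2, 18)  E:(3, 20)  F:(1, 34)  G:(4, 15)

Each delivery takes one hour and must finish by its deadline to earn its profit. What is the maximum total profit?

Take jobs in profit order; each goes to the latest open slot no later than its deadline.
Profit order: B=61 C=40 F=34 A=29 E=20 D=18 G=15
Assign: B→slot 2, C→slot 1, F skipped, A→slot 3, E skipped, D skipped, G→slot 4.
Slots: [1:C] [2:B] [3:A] [4:G]
Profit = 40 + 61 + 29 + 15 = 145

145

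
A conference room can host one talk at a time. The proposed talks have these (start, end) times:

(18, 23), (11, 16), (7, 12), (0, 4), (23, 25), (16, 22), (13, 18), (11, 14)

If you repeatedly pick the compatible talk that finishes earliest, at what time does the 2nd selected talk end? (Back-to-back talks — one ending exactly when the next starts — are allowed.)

By end time: (0,4), (7,12), (11,14), (11,16), (13,18), (16,22), (18,23), (23,25).
Pick (0,4); next start ≥ 4 → (7,12); next start ≥ 12 → (13,18); next start ≥ 18 → (18,23); next start ≥ 23 → (23,25).
Selected: (0,4) (7,12) (13,18) (18,23) (23,25)

12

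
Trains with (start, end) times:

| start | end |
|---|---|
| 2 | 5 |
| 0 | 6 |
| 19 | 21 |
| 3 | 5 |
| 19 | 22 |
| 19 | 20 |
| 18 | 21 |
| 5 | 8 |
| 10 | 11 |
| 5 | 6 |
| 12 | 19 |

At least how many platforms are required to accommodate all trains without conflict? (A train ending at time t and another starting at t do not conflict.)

The answer is the maximum number of intervals overlapping at any instant.
starts: [0, 2, 3, 5, 5, 10, 12, 18, 19, 19, 19]
ends:   [5, 5, 6, 6, 8, 11, 19, 20, 21, 21, 22]
s0→1 s2→2 s3→3 e5→2 e5→1 s5→2 s5→3 e6→2 e6→1 e8→0 s10→1 e11→0 s12→1 s18→2 e19→1 s19→2 s19→3 s19→4  — peak 4.

4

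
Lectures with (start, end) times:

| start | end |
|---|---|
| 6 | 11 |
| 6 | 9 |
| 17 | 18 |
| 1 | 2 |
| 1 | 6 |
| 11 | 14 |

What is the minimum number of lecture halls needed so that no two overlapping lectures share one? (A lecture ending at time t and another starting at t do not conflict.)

Count concurrent intervals with a sweep; the peak is the room count.
Events (time:±→running): 1:+→1 1:+→2 … peak 2.

2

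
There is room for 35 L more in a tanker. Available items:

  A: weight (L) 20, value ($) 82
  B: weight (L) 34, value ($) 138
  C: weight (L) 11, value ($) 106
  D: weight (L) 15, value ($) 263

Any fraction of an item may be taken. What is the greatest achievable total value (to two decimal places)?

405.90

Greedy by value/weight ratio, highest first.
Ratios (sorted): D 17.53, C 9.64, A 4.10, B 4.06
take D (15 @ 263); take C (11 @ 106); take 9/20 of A → 36.90. Capacity used 35/35.
Total value = 405.90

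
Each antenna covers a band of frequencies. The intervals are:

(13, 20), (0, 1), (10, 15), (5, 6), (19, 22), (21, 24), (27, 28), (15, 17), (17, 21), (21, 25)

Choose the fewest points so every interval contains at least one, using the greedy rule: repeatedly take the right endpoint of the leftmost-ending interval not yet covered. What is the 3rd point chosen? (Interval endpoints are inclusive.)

15

By right end: [0,1]  [5,6]  [10,15]  [15,17]  [13,20]  [17,21]  [19,22]  [21,24]  [21,25]  [27,28]
[0,1] uncovered → point at 1; [5,6] uncovered → point at 6; [10,15] uncovered → point at 15; [17,21] uncovered → point at 21; [27,28] uncovered → point at 28.
Points: 1, 6, 15, 21, 28 (5 total).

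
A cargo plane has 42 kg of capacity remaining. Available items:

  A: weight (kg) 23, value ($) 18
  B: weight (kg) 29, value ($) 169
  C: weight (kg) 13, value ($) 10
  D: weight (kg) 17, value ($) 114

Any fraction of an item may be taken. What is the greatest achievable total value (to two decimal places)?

Ratios (sorted): D 6.71, B 5.83, A 0.78, C 0.77
take D (17 @ 114); take 25/29 of B → 145.69. Capacity used 42/42.
Total value = 259.69

259.69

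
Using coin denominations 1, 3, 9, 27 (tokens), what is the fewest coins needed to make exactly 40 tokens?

Use the largest denomination that fits, subtract, and repeat.
40 = 1×27 + 1×9 + 1×3 + 1×1
Total coins = 1 + 1 + 1 + 1 = 4

4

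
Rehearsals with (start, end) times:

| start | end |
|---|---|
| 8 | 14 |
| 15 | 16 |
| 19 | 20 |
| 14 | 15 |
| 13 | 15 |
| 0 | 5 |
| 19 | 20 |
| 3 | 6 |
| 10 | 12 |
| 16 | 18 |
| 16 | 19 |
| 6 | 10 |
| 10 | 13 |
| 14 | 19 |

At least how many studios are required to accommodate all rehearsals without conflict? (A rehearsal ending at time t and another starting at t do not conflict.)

3

The answer is the maximum number of intervals overlapping at any instant.
starts: [0, 3, 6, 8, 10, 10, 13, 14, 14, 15, 16, 16, 19, 19]
ends:   [5, 6, 10, 12, 13, 14, 15, 15, 16, 18, 19, 19, 20, 20]
s0→1 s3→2 e5→1 e6→0 s6→1 s8→2 e10→1 s10→2 s10→3  — peak 3.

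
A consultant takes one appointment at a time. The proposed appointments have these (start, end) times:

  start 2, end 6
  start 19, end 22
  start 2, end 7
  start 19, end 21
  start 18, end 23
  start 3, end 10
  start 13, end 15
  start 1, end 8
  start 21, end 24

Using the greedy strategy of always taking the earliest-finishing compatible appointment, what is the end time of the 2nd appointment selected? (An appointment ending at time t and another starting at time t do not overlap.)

15

Sorted by end: (2,6)  (2,7)  (1,8)  (3,10)  (13,15)  (19,21)  (19,22)  (18,23)  (21,24)
take (2,6); take (13,15); take (19,21); skip (19,22); take (21,24).
Selected: (2,6) (13,15) (19,21) (21,24)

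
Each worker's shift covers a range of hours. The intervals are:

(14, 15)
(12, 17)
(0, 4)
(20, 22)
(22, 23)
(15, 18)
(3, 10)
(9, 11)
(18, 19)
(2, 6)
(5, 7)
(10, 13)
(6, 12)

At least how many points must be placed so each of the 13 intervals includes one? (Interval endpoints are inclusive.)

Sort by right endpoint; whenever an interval is uncovered, place a point at its right end.
Sorted: [0,4] [2,6] [5,7] [3,10] [9,11] [6,12] [10,13] [14,15] [12,17] [15,18] [18,19] [20,22] [22,23]
{[0,4],[2,6]} hit by 4; {[5,7],[3,10]} hit by 7; {[9,11],[6,12],[10,13]} hit by 11; {[14,15],[12,17],[15,18]} hit by 15; {[18,19]} hit by 19; {[20,22],[22,23]} hit by 22.
Points: 4, 7, 11, 15, 19, 22 (6 total).

6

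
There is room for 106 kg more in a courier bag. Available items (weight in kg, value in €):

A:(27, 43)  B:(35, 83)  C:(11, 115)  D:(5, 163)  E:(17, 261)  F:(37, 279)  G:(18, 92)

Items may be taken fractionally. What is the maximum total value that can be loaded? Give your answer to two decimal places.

952.69

Sort by value per unit weight and fill in that order.
Order: D (163/5=32.60) > E (261/17=15.35) > C (115/11=10.45) > F (279/37=7.54) > G (92/18=5.11) > B (83/35=2.37) > A (43/27=1.59)
Fill: take D (5 @ 163) → take E (17 @ 261) → take C (11 @ 115) → take F (37 @ 279) → take G (18 @ 92) → take 18/35 of B → 42.69; 106/106 used.
Total value = 952.69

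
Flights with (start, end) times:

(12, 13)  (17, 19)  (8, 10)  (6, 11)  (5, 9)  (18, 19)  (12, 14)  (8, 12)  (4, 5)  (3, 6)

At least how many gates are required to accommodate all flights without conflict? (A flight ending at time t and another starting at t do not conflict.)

4

Count concurrent intervals with a sweep; the peak is the room count.
Events (time:±→running): 3:+→1 4:+→2 5:-→1 5:+→2 6:-→1 6:+→2 8:+→3 8:+→4 … peak 4.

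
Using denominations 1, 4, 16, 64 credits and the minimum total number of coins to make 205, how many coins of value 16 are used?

0

205 − 3×64→13 − 3×4→1 − 1×1→0
Count of 16: 0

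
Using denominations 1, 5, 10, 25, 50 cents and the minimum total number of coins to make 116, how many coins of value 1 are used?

Use the largest denomination that fits, subtract, and repeat.
116 − 2×50→16 − 1×10→6 − 1×5→1 − 1×1→0
Count of 1: 1

1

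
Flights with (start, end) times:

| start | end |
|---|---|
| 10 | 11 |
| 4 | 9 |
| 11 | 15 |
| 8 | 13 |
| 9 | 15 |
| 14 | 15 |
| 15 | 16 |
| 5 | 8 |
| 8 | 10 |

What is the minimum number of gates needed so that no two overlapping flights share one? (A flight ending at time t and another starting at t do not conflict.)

Count concurrent intervals with a sweep; the peak is the room count.
starts: [4, 5, 8, 8, 9, 10, 11, 14, 15]
ends:   [8, 9, 10, 11, 13, 15, 15, 15, 16]
s4→1 s5→2 e8→1 s8→2 s8→3  — peak 3.

3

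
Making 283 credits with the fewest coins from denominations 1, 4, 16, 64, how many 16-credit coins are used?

Greedy: take as many of the largest coin as possible, then repeat with the remainder.
283 = 4×64 + 1×16 + 2×4 + 3×1
Count of 16: 1

1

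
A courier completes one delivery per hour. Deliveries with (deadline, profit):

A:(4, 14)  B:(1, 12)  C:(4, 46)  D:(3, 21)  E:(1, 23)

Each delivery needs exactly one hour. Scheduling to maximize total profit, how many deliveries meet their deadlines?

4

Take jobs in profit order; each goes to the latest open slot no later than its deadline.
Profit order: C=46 E=23 D=21 A=14 B=12
Assign: C→slot 4, E→slot 1, D→slot 3, A→slot 2, B skipped.
Slots: [1:E] [2:A] [3:D] [4:C]
4 of 5 scheduled.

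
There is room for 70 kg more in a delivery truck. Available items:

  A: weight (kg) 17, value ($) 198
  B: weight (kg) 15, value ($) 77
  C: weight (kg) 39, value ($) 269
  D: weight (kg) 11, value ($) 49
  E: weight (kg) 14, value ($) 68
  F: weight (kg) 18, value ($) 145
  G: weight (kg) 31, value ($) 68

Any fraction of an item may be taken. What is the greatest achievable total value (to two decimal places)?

584.41

Greedy by value/weight ratio, highest first.
Ratios (sorted): A 11.65, F 8.06, C 6.90, B 5.13, E 4.86, D 4.45, G 2.19
take A (17 @ 198); take F (18 @ 145); take 35/39 of C → 241.41. Capacity used 70/70.
Total value = 584.41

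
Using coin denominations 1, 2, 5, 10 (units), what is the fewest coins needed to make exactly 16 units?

16 = 1×10 + 1×5 + 1×1
Total coins = 1 + 1 + 1 = 3

3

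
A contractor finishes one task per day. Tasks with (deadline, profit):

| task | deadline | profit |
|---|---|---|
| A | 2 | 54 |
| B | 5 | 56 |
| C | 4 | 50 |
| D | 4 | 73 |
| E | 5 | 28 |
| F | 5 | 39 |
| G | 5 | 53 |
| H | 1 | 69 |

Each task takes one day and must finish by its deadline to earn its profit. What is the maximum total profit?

Profit order: D=73 H=69 B=56 A=54 G=53 C=50 F=39 E=28
Assign: D→slot 4, H→slot 1, B→slot 5, A→slot 2, G→slot 3, C skipped, F skipped, E skipped.
Slots: [1:H] [2:A] [3:G] [4:D] [5:B]
Profit = 69 + 54 + 53 + 73 + 56 = 305

305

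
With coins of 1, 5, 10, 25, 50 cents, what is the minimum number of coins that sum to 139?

8

Use the largest denomination that fits, subtract, and repeat.
139 = 2×50 + 1×25 + 1×10 + 4×1
Total coins = 2 + 1 + 1 + 4 = 8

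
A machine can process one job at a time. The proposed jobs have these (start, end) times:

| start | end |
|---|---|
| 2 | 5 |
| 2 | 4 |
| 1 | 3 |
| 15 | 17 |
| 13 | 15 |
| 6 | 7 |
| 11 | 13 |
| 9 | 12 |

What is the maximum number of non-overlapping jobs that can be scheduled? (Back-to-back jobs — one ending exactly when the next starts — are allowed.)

5

Sorted by end: (1,3)  (2,4)  (2,5)  (6,7)  (9,12)  (11,13)  (13,15)  (15,17)
take (1,3); skip (2,4); skip (2,5); take (6,7); take (9,12); skip (11,13); take (13,15); take (15,17).
Selected 5 jobs.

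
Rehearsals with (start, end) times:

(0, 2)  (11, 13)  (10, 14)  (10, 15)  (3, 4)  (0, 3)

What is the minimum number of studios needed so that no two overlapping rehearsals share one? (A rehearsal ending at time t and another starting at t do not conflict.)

3

Count concurrent intervals with a sweep; the peak is the room count.
Events (time:±→running): 0:+→1 0:+→2 2:-→1 3:-→0 3:+→1 4:-→0 10:+→1 10:+→2 11:+→3 … peak 3.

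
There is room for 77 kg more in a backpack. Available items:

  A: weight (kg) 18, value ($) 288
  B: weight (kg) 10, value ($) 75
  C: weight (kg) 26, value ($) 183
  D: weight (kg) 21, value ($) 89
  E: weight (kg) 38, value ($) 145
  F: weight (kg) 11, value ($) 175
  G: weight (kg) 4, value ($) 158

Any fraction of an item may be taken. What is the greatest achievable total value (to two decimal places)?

Sort by value per unit weight and fill in that order.
Ratios (sorted): G 39.50, A 16.00, F 15.91, B 7.50, C 7.04, D 4.24, E 3.82
take G (4 @ 158); take A (18 @ 288); take F (11 @ 175); take B (10 @ 75); take C (26 @ 183); take 8/21 of D → 33.90. Capacity used 77/77.
Total value = 912.90

912.90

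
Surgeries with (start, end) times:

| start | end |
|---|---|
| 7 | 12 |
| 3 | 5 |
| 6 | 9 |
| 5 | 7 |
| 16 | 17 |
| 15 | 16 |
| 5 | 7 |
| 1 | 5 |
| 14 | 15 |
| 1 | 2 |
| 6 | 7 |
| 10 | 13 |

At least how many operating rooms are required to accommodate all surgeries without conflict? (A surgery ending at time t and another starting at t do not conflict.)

4

Count concurrent intervals with a sweep; the peak is the room count.
starts: [1, 1, 3, 5, 5, 6, 6, 7, 10, 14, 15, 16]
ends:   [2, 5, 5, 7, 7, 7, 9, 12, 13, 15, 16, 17]
s1→1 s1→2 e2→1 s3→2 e5→1 e5→0 s5→1 s5→2 s6→3 s6→4  — peak 4.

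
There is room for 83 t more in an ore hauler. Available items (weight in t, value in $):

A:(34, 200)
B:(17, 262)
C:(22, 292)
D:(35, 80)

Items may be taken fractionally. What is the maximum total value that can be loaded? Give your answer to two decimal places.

Greedy by value/weight ratio, highest first.
Order: B (262/17=15.41) > C (292/22=13.27) > A (200/34=5.88) > D (80/35=2.29)
Fill: take B (17 @ 262) → take C (22 @ 292) → take A (34 @ 200) → take 10/35 of D → 22.86; 83/83 used.
Total value = 776.86

776.86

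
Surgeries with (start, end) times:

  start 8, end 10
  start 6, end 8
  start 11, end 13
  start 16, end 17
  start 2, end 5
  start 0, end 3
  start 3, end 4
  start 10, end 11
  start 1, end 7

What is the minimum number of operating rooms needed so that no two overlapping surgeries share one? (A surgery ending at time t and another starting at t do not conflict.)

3

The answer is the maximum number of intervals overlapping at any instant.
Events (time:±→running): 0:+→1 1:+→2 2:+→3 … peak 3.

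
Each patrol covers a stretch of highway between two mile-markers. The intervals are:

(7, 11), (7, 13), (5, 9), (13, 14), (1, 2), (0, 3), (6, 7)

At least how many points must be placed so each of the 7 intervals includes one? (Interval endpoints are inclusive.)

3

Process intervals by earliest right end; each time one isn't hit yet, stab at its right endpoint.
By right end: [1,2]  [0,3]  [6,7]  [5,9]  [7,11]  [7,13]  [13,14]
[1,2] uncovered → point at 2; [6,7] uncovered → point at 7; [13,14] uncovered → point at 14.
Points: 2, 7, 14 (3 total).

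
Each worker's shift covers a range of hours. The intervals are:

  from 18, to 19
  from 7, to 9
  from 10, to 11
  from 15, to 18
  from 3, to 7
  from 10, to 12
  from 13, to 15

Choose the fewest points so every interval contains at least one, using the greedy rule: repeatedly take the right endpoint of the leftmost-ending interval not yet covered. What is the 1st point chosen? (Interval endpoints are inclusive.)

7

Sort by right endpoint; whenever an interval is uncovered, place a point at its right end.
By right end: [3,7]  [7,9]  [10,11]  [10,12]  [13,15]  [15,18]  [18,19]
[3,7] uncovered → point at 7; [10,11] uncovered → point at 11; [13,15] uncovered → point at 15; [18,19] uncovered → point at 19.
Points: 7, 11, 15, 19 (4 total).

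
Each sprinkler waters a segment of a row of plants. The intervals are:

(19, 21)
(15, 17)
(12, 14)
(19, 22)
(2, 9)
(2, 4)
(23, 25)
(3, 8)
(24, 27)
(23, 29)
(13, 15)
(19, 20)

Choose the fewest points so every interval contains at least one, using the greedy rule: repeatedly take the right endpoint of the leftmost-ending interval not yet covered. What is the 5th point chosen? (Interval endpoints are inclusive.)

Process intervals by earliest right end; each time one isn't hit yet, stab at its right endpoint.
Sorted: [2,4] [3,8] [2,9] [12,14] [13,15] [15,17] [19,20] [19,21] [19,22] [23,25] [24,27] [23,29]
{[2,4],[3,8],[2,9]} hit by 4; {[12,14],[13,15]} hit by 14; {[15,17]} hit by 17; {[19,20],[19,21],[19,22]} hit by 20; {[23,25],[24,27],[23,29]} hit by 25.
Points: 4, 14, 17, 20, 25 (5 total).

25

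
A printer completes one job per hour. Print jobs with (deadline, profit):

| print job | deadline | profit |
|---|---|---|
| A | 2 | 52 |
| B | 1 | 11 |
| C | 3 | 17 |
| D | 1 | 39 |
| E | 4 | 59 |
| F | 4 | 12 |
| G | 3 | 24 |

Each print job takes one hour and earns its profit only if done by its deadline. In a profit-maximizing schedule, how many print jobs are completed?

4

By profit: E(d4,59), A(d2,52), D(d1,39), G(d3,24), C(d3,17), F(d4,12), B(d1,11)
E→slot 4; A→slot 2; D→slot 1; G→slot 3; C skipped; F skipped; B skipped.
4 of 7 scheduled.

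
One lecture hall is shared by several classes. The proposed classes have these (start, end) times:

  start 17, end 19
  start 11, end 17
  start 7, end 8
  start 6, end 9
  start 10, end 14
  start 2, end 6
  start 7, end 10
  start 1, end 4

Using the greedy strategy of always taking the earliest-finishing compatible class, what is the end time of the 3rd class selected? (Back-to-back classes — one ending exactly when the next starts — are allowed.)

14

Sorted by end: (1,4)  (2,6)  (7,8)  (6,9)  (7,10)  (10,14)  (11,17)  (17,19)
take (1,4); take (7,8); skip (7,10); take (10,14); take (17,19).
Selected: (1,4) (7,8) (10,14) (17,19)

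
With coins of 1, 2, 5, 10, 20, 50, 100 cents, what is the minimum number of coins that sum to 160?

Greedy: take as many of the largest coin as possible, then repeat with the remainder.
160 = 1×100 + 1×50 + 1×10
Total coins = 1 + 1 + 1 = 3

3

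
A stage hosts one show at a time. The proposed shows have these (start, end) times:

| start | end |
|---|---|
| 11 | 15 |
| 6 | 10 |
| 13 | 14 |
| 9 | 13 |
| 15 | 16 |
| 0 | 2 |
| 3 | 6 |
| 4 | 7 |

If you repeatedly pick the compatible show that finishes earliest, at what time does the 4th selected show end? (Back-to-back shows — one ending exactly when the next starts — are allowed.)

14

Order by finish time; keep every interval that doesn't clash with the previous kept one.
By end time: (0,2), (3,6), (4,7), (6,10), (9,13), (13,14), (11,15), (15,16).
Pick (0,2); next start ≥ 2 → (3,6); next start ≥ 6 → (6,10); next start ≥ 10 → (13,14); next start ≥ 14 → (15,16).
Selected: (0,2) (3,6) (6,10) (13,14) (15,16)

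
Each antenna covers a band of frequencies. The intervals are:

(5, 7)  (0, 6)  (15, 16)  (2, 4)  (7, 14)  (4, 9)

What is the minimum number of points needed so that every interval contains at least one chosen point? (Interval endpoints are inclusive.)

Sort by right endpoint; whenever an interval is uncovered, place a point at its right end.
Sorted: [2,4] [0,6] [5,7] [4,9] [7,14] [15,16]
{[2,4],[0,6]} hit by 4; {[5,7],[4,9],[7,14]} hit by 7; {[15,16]} hit by 16.
Points: 4, 7, 16 (3 total).

3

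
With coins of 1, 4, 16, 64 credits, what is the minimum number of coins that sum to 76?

76 − 1×64→12 − 3×4→0
Total coins = 1 + 3 = 4

4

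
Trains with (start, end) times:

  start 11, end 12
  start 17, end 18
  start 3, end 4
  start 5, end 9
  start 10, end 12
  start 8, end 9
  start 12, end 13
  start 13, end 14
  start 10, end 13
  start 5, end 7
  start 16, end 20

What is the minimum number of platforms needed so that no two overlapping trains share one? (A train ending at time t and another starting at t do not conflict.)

The answer is the maximum number of intervals overlapping at any instant.
Events (time:±→running): 3:+→1 4:-→0 5:+→1 5:+→2 7:-→1 8:+→2 9:-→1 9:-→0 10:+→1 10:+→2 11:+→3 … peak 3.

3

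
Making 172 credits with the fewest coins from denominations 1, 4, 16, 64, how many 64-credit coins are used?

Greedy: take as many of the largest coin as possible, then repeat with the remainder.
172 = 2×64 + 2×16 + 3×4
Count of 64: 2

2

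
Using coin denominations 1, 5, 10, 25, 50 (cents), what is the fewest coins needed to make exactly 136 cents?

Greedy: take as many of the largest coin as possible, then repeat with the remainder.
136 − 2×50→36 − 1×25→11 − 1×10→1 − 1×1→0
Total coins = 2 + 1 + 1 + 1 = 5

5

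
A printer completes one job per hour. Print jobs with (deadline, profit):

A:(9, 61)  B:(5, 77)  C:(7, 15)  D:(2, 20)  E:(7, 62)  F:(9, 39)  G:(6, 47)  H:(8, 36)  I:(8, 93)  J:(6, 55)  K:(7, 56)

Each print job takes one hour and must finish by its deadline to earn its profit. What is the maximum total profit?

By profit: I(d8,93), B(d5,77), E(d7,62), A(d9,61), K(d7,56), J(d6,55), G(d6,47), F(d9,39), H(d8,36), D(d2,20), C(d7,15)
I→slot 8; B→slot 5; E→slot 7; A→slot 9; K→slot 6; J→slot 4; G→slot 3; F→slot 2; H→slot 1; D skipped; C skipped.
Profit = 36 + 39 + 47 + 55 + 77 + 56 + 62 + 93 + 61 = 526

526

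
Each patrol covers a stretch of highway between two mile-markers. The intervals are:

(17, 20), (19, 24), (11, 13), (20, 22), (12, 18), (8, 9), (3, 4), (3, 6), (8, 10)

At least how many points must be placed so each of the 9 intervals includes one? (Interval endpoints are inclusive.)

4

Sort by right endpoint; whenever an interval is uncovered, place a point at its right end.
By right end: [3,4]  [3,6]  [8,9]  [8,10]  [11,13]  [12,18]  [17,20]  [20,22]  [19,24]
[3,4] uncovered → point at 4; [8,9] uncovered → point at 9; [11,13] uncovered → point at 13; [17,20] uncovered → point at 20.
Points: 4, 9, 13, 20 (4 total).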